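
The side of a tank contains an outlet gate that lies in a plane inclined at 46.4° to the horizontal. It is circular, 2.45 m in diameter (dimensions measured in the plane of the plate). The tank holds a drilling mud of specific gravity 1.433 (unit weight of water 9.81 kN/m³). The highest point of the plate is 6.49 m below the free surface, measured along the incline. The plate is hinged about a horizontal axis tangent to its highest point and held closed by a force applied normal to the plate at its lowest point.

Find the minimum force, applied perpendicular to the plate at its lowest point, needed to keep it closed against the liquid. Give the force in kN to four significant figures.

P ≈ 192.5 kN

γ = 1.433 × 9.81 = 14.05773 kN/m³.
Let θ = 46.4° be the plate's angle to the horizontal; measure y along the incline from where the plane meets the free surface. Vertical depth h = y·sinθ with sinθ = 0.724172.
The centroid is at the centre, 1.225 m below the top of the plate, so y_c = 6.49 + 1.225 = 7.715 m and h_c = 7.715 × 0.724172 = 5.58699 m.
A = π(1.225)² = 4.71435 m².
Resultant F = γ·h_c·A = 14.05773 × 5.58699 × 4.71435 = 370.267 kN.
I_c = πr⁴/4 = π × 1.225⁴/4 = 1.76862 m⁴.
Centre of pressure: y_p = y_c + I_c/(y_c·A) = 7.715 + 1.76862/(7.715 × 4.71435) = 7.715 + 0.0486269 = 7.76363 m along the plane.
The resultant acts 1.225 + 0.0486269 = 1.27363 m (along the plate) below the hinge at the top edge, so the moment about the hinge is M = F × 1.27363 = 370.267 × 1.27363 = 471.583 kN·m.
A normal force at the bottom, 2.45 m from the hinge, must supply this moment: P = 471.583/2.45 = 192.483 kN.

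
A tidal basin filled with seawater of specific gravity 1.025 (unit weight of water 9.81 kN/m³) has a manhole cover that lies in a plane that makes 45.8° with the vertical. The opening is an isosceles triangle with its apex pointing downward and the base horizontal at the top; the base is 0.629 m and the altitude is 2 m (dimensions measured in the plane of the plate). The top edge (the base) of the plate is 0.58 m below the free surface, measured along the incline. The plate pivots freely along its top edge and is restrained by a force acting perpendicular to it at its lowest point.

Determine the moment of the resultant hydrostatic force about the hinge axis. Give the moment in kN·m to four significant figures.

M ≈ 4.645 kN·m

γ = 1.025 × 9.81 = 10.05525 kN/m³.
The plate makes 45.8° with the vertical, i.e. θ = 90° − 45.8° = 44.2° to the horizontal. Measuring y along the incline from the free-surface line, vertical depth h = y·sinθ with sinθ = 0.697165.
With the apex down, the centroid sits h/3 = 2/3 = 0.666667 m below the base (the top edge), so y_c = 0.58 + 0.666667 = 1.24667 m and h_c = 1.24667 × 0.697165 = 0.869135 m.
A = ½ × 0.629 × 2 = 0.629 m².
Resultant F = γ·h_c·A = 10.05525 × 0.869135 × 0.629 = 5.49706 kN.
I_c = b·h³/36 = 0.629 × 2³/36 = 0.139778 m⁴.
Centre of pressure: y_p = y_c + I_c/(y_c·A) = 1.24667 + 0.139778/(1.24667 × 0.629) = 1.24667 + 0.178253 = 1.42492 m along the plane.
The resultant acts 0.666667 + 0.178253 = 0.84492 m (along the plate) below the hinge at the top edge, so the moment about the hinge is M = F × 0.84492 = 5.49706 × 0.84492 = 4.64458 kN·m.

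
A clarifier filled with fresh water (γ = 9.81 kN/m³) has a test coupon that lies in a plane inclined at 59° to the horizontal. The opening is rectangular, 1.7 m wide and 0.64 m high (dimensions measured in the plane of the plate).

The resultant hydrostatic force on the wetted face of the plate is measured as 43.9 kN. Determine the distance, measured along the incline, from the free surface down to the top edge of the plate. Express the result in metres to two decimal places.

y_top ≈ 4.48 m

γ = 9.81 kN/m³.
A = 1.7 × 0.64 = 1.088 m².
From F = γ·h_c·A, the centroid depth is h_c = 43.9/(9.81 × 1.088) = 4.11307 m.
Let θ = 59° be the plate's angle to the horizontal; measure y along the incline from where the plane meets the free surface. Vertical depth h = y·sinθ with sinθ = 0.857167.
Along the incline, y_c = h_c/sinθ = 4.11307/0.857167 = 4.79845 m.
The centroid lies 0.64/2 = 0.32 m below the top edge, so the top edge sits at y_top = 4.79845 − 0.32 = 4.47845 m along the incline.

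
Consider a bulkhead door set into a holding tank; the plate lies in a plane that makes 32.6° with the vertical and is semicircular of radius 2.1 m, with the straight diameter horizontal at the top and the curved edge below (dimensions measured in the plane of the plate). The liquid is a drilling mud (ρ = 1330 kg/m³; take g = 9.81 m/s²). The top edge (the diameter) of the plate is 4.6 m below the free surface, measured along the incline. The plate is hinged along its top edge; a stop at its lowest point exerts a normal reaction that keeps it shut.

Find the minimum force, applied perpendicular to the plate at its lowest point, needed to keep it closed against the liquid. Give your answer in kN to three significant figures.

γ = ρg = 1330 × 9.81 / 1000 = 13.0473 kN/m³.
The plate makes 32.6° with the vertical, i.e. θ = 90° − 32.6° = 57.4° to the horizontal. Measuring y along the incline from the free-surface line, vertical depth h = y·sinθ with sinθ = 0.842452.
The centroid of a semicircle lies 4r/(3π) = 0.891268 m from the diameter, here below the top edge, so y_c = 4.6 + 0.891268 = 5.49127 m and h_c = 5.49127 × 0.842452 = 4.62613 m.
A = πr²/2 = π × 2.1²/2 = 6.92721 m².
Resultant F = γ·h_c·A = 13.0473 × 4.62613 × 6.92721 = 418.116 kN.
I_c = (π/8 − 8/(9π))·r⁴ = 0.109757 × 2.1⁴ = 2.13457 m⁴.
Centre of pressure: y_p = y_c + I_c/(y_c·A) = 5.49127 + 2.13457/(5.49127 × 6.92721) = 5.49127 + 0.056115 = 5.54739 m along the plane.
The resultant acts 0.891268 + 0.056115 = 0.947383 m (along the plate) below the hinge at the top edge, so the moment about the hinge is M = F × 0.947383 = 418.116 × 0.947383 = 396.116 kN·m.
A normal force at the bottom, 2.1 m from the hinge, must supply this moment: P = 396.116/2.1 = 188.627 kN.

P ≈ 189 kN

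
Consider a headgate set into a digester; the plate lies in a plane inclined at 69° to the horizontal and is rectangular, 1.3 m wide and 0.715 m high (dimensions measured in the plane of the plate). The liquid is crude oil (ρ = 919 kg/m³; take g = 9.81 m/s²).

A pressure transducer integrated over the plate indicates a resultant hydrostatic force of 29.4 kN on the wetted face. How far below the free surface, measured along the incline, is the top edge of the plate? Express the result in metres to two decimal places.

y_top ≈ 3.40 m

γ = ρg = 919 × 9.81 / 1000 = 9.01539 kN/m³.
A = 1.3 × 0.715 = 0.9295 m².
From F = γ·h_c·A, the centroid depth is h_c = 29.4/(9.01539 × 0.9295) = 3.50843 m.
Let θ = 69° be the plate's angle to the horizontal; measure y along the incline from where the plane meets the free surface. Vertical depth h = y·sinθ with sinθ = 0.933580.
Along the incline, y_c = h_c/sinθ = 3.50843/0.933580 = 3.75804 m.
The centroid lies 0.715/2 = 0.3575 m below the top edge, so the top edge sits at y_top = 3.75804 − 0.3575 = 3.40054 m along the incline.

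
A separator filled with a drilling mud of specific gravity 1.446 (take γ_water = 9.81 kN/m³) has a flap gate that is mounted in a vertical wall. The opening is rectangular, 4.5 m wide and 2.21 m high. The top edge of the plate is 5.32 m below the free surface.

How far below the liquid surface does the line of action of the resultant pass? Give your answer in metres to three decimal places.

γ = 1.446 × 9.81 = 14.18526 kN/m³.
The centroid lies 2.21/2 = 1.105 m below the top edge, so the centroid depth is h_c = 5.32 + 1.105 = 6.425 m.
A = 4.5 × 2.21 = 9.945 m².
Resultant F = γ·h_c·A = 14.18526 × 6.425 × 9.945 = 906.39 kN.
I_c = b·h³/12 = 4.5 × 2.21³/12 = 4.0477 m⁴.
Centre of pressure: y_p = y_c + I_c/(y_c·A) = 6.425 + 4.0477/(6.425 × 9.945) = 6.425 + 0.0633476 = 6.48835 m along the plane.

h_p = 6.488 m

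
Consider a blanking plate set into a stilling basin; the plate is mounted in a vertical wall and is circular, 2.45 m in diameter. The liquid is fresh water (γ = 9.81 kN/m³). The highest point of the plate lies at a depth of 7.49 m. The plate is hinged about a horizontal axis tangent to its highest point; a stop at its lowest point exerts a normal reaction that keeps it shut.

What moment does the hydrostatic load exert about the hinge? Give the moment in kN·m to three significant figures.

γ = 9.81 kN/m³.
The centroid is at the centre, 1.225 m below the top of the plate, so the centroid depth is h_c = 7.49 + 1.225 = 8.715 m.
A = π(1.225)² = 4.71435 m².
Resultant F = γ·h_c·A = 9.81 × 8.715 × 4.71435 = 403.049 kN.
I_c = πr⁴/4 = π × 1.225⁴/4 = 1.76862 m⁴.
Centre of pressure: y_p = y_c + I_c/(y_c·A) = 8.715 + 1.76862/(8.715 × 4.71435) = 8.715 + 0.0430472 = 8.75805 m along the plane.
The resultant acts 1.225 + 0.0430472 = 1.26805 m (along the plate) below the hinge at the top edge, so the moment about the hinge is M = F × 1.26805 = 403.049 × 1.26805 = 511.086 kN·m.

M ≈ 511 kN·m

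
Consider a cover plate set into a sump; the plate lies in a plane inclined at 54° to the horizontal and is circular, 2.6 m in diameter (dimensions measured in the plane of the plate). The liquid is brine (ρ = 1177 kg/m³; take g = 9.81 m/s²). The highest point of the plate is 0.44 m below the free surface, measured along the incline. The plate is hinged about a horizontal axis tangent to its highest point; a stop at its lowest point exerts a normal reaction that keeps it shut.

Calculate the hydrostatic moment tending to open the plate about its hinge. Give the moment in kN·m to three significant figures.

γ = ρg = 1177 × 9.81 / 1000 = 11.54637 kN/m³.
Let θ = 54° be the plate's angle to the horizontal; measure y along the incline from where the plane meets the free surface. Vertical depth h = y·sinθ with sinθ = 0.809017.
The centroid is at the centre, 1.3 m below the top of the plate, so y_c = 0.44 + 1.3 = 1.74 m and h_c = 1.74 × 0.809017 = 1.40769 m.
A = π(1.3)² = 5.30929 m².
Resultant F = γ·h_c·A = 11.54637 × 1.40769 × 5.30929 = 86.2957 kN.
I_c = πr⁴/4 = π × 1.3⁴/4 = 2.24318 m⁴.
Centre of pressure: y_p = y_c + I_c/(y_c·A) = 1.74 + 2.24318/(1.74 × 5.30929) = 1.74 + 0.242817 = 1.98282 m along the plane.
The resultant acts 1.3 + 0.242817 = 1.54282 m (along the plate) below the hinge at the top edge, so the moment about the hinge is M = F × 1.54282 = 86.2957 × 1.54282 = 133.139 kN·m.

M ≈ 133 kN·m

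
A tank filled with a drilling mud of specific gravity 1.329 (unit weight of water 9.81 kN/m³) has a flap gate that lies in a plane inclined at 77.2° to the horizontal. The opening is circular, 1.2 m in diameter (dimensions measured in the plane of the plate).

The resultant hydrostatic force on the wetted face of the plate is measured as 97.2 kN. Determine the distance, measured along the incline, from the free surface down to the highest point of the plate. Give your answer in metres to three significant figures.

y_top ≈ 6.16 m

γ = 1.329 × 9.81 = 13.03749 kN/m³.
A = π(0.6)² = 1.13097 m².
From F = γ·h_c·A, the centroid depth is h_c = 97.2/(13.03749 × 1.13097) = 6.59206 m.
Let θ = 77.2° be the plate's angle to the horizontal; measure y along the incline from where the plane meets the free surface. Vertical depth h = y·sinθ with sinθ = 0.975149.
Along the incline, y_c = h_c/sinθ = 6.59206/0.975149 = 6.76005 m.
The centroid is at the centre, 0.6 m below the top of the plate, so the highest point sits at y_top = 6.76005 − 0.6 = 6.16005 m along the incline.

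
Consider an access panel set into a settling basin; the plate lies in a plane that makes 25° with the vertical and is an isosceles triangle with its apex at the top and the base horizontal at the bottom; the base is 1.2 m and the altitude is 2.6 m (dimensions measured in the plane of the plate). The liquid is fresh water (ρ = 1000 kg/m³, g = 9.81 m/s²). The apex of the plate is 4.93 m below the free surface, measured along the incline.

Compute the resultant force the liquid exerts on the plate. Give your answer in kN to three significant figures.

F ≈ 92.4 kN

γ = ρg = 1000 × 9.81 = 9810 N/m³ = 9.81 kN/m³.
The plate makes 25° with the vertical, i.e. θ = 90° − 25° = 65° to the horizontal. Measuring y along the incline from the free-surface line, vertical depth h = y·sinθ with sinθ = 0.906308.
With the apex up, the centroid sits 2h/3 = 2 × 2.6/3 = 1.73333 m below the apex, so y_c = 4.93 + 1.73333 = 6.66333 m and h_c = 6.66333 × 0.906308 = 6.03903 m.
A = ½ × 1.2 × 2.6 = 1.56 m².
Resultant F = γ·h_c·A = 9.81 × 6.03903 × 1.56 = 92.4189 kN.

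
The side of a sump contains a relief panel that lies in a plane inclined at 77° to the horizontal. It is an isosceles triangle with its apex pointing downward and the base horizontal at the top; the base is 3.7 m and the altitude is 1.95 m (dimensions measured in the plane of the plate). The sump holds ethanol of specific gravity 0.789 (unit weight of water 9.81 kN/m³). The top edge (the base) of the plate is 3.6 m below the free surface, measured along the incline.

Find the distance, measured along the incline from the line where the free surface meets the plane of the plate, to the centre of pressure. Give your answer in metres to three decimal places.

y_p = 4.300 m

γ = 0.789 × 9.81 = 7.74009 kN/m³.
Let θ = 77° be the plate's angle to the horizontal; measure y along the incline from where the plane meets the free surface. Vertical depth h = y·sinθ with sinθ = 0.974370.
With the apex down, the centroid sits h/3 = 1.95/3 = 0.65 m below the base (the top edge), so y_c = 3.6 + 0.65 = 4.25 m and h_c = 4.25 × 0.974370 = 4.14107 m.
A = ½ × 3.7 × 1.95 = 3.6075 m².
Resultant F = γ·h_c·A = 7.74009 × 4.14107 × 3.6075 = 115.629 kN.
I_c = b·h³/36 = 3.7 × 1.95³/36 = 0.762084 m⁴.
Centre of pressure: y_p = y_c + I_c/(y_c·A) = 4.25 + 0.762084/(4.25 × 3.6075) = 4.25 + 0.0497059 = 4.29971 m along the plane.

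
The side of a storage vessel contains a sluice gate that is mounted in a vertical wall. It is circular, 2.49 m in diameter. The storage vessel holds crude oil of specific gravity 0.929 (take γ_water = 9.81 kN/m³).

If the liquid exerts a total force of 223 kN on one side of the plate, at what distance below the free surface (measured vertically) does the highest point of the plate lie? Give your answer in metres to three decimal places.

d_top ≈ 3.780 m

γ = 0.929 × 9.81 = 9.11349 kN/m³.
A = π(1.245)² = 4.86955 m².
From F = γ·h_c·A, the centroid depth is h_c = 223/(9.11349 × 4.86955) = 5.02494 m.
The centroid is at the centre, 1.245 m below the top of the plate, so the highest point sits at h_top = 5.02494 − 1.245 = 3.77994 m below the surface.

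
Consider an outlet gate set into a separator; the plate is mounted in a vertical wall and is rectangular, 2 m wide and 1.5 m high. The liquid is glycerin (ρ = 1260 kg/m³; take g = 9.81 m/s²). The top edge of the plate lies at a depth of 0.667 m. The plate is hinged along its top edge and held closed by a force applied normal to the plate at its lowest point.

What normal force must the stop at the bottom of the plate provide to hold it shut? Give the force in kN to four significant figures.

P ≈ 30.91 kN

γ = ρg = 1260 × 9.81 / 1000 = 12.3606 kN/m³.
The centroid lies 1.5/2 = 0.75 m below the top edge, so the centroid depth is h_c = 0.667 + 0.75 = 1.417 m.
A = 2 × 1.5 = 3 m².
Resultant F = γ·h_c·A = 12.3606 × 1.417 × 3 = 52.5449 kN.
I_c = b·h³/12 = 2 × 1.5³/12 = 0.5625 m⁴.
Centre of pressure: y_p = y_c + I_c/(y_c·A) = 1.417 + 0.5625/(1.417 × 3) = 1.417 + 0.132322 = 1.54932 m along the plane.
The resultant acts 0.75 + 0.132322 = 0.882322 m (along the plate) below the hinge at the top edge, so the moment about the hinge is M = F × 0.882322 = 52.5449 × 0.882322 = 46.3615 kN·m.
A normal force at the bottom, 1.5 m from the hinge, must supply this moment: P = 46.3615/1.5 = 30.9077 kN.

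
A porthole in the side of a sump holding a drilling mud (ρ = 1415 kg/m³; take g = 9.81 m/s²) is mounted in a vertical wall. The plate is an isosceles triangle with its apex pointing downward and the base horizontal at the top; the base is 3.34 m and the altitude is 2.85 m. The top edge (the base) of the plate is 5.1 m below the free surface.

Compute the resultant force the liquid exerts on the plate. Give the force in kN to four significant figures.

γ = ρg = 1415 × 9.81 / 1000 = 13.88115 kN/m³.
With the apex down, the centroid sits h/3 = 2.85/3 = 0.95 m below the base (the top edge), so the centroid depth is h_c = 5.1 + 0.95 = 6.05 m.
A = ½ × 3.34 × 2.85 = 4.7595 m².
Resultant F = γ·h_c·A = 13.88115 × 6.05 × 4.7595 = 399.707 kN.

F ≈ 399.7 kN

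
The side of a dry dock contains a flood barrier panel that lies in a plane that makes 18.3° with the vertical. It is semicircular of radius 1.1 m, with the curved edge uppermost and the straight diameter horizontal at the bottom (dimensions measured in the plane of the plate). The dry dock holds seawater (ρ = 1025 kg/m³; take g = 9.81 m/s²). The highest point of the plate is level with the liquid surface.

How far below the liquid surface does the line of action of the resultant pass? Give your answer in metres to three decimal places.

γ = ρg = 1025 × 9.81 / 1000 = 10.05525 kN/m³.
The plate makes 18.3° with the vertical, i.e. θ = 90° − 18.3° = 71.7° to the horizontal. Measuring y along the incline from the free-surface line, vertical depth h = y·sinθ with sinθ = 0.949425.
The centroid lies 4r/(3π) = 0.466854 m above the diameter, so r − 4r/(3π) = 1.1 − 0.466854 = 0.633146 m below the topmost point, so y_c = 0.633146 m and h_c = 0.633146 × 0.949425 = 0.601125 m.
A = πr²/2 = π × 1.1²/2 = 1.90066 m².
Resultant F = γ·h_c·A = 10.05525 × 0.601125 × 1.90066 = 11.4885 kN.
I_c = (π/8 − 8/(9π))·r⁴ = 0.109757 × 1.1⁴ = 0.160695 m⁴.
Centre of pressure: y_p = y_c + I_c/(y_c·A) = 0.633146 + 0.160695/(0.633146 × 1.90066) = 0.633146 + 0.133535 = 0.766681 m along the plane.
Vertically, h_p = y_p·sinθ = 0.766681 × 0.949425 = 0.727906 m.

h_p = 0.728 m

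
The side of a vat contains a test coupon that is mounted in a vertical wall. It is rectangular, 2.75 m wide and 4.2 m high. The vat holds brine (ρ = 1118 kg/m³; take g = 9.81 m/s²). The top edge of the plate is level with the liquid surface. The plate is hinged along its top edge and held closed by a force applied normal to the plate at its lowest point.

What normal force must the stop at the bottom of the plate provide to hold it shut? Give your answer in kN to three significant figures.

P ≈ 177 kN

γ = ρg = 1118 × 9.81 / 1000 = 10.96758 kN/m³.
The centroid lies 4.2/2 = 2.1 m below the top edge, so the centroid depth is h_c = 2.1 m.
A = 2.75 × 4.2 = 11.55 m².
Resultant F = γ·h_c·A = 10.96758 × 2.1 × 11.55 = 266.019 kN.
I_c = b·h³/12 = 2.75 × 4.2³/12 = 16.9785 m⁴.
Centre of pressure: y_p = y_c + I_c/(y_c·A) = 2.1 + 16.9785/(2.1 × 11.55) = 2.1 + 0.7 = 2.8 m along the plane.
The resultant acts 2.1 + 0.7 = 2.8 m (along the plate) below the hinge at the top edge, so the moment about the hinge is M = F × 2.8 = 266.019 × 2.8 = 744.853 kN·m.
A normal force at the bottom, 4.2 m from the hinge, must supply this moment: P = 744.853/4.2 = 177.346 kN.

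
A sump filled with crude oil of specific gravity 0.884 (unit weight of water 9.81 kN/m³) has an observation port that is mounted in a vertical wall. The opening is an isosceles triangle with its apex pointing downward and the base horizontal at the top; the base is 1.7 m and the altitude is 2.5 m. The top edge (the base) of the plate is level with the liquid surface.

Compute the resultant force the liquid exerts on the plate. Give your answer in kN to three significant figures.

γ = 0.884 × 9.81 = 8.67204 kN/m³.
With the apex down, the centroid sits h/3 = 2.5/3 = 0.833333 m below the base (the top edge), so the centroid depth is h_c = 0.833333 m.
A = ½ × 1.7 × 2.5 = 2.125 m².
Resultant F = γ·h_c·A = 8.67204 × 0.833333 × 2.125 = 15.3567 kN.

F ≈ 15.4 kN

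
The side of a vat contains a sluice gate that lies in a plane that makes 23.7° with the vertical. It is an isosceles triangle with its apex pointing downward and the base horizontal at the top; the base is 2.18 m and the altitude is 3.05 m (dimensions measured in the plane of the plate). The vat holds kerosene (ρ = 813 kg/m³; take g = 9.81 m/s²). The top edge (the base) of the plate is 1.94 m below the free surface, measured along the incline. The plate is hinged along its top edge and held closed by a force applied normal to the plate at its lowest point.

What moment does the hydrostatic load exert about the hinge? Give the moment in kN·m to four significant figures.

M ≈ 85.53 kN·m

γ = ρg = 813 × 9.81 / 1000 = 7.97553 kN/m³.
The plate makes 23.7° with the vertical, i.e. θ = 90° − 23.7° = 66.3° to the horizontal. Measuring y along the incline from the free-surface line, vertical depth h = y·sinθ with sinθ = 0.915663.
With the apex down, the centroid sits h/3 = 3.05/3 = 1.01667 m below the base (the top edge), so y_c = 1.94 + 1.01667 = 2.95667 m and h_c = 2.95667 × 0.915663 = 2.70731 m.
A = ½ × 2.18 × 3.05 = 3.3245 m².
Resultant F = γ·h_c·A = 7.97553 × 2.70731 × 3.3245 = 71.7834 kN.
I_c = b·h³/36 = 2.18 × 3.05³/36 = 1.71812 m⁴.
Centre of pressure: y_p = y_c + I_c/(y_c·A) = 2.95667 + 1.71812/(2.95667 × 3.3245) = 2.95667 + 0.174793 = 3.13146 m along the plane.
The resultant acts 1.01667 + 0.174793 = 1.19146 m (along the plate) below the hinge at the top edge, so the moment about the hinge is M = F × 1.19146 = 71.7834 × 1.19146 = 85.527 kN·m.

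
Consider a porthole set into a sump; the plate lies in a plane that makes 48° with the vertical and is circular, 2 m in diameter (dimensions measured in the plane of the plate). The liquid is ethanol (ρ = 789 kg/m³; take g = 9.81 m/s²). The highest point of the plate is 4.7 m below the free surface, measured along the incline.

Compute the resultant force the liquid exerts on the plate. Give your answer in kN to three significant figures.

γ = ρg = 789 × 9.81 / 1000 = 7.74009 kN/m³.
The plate makes 48° with the vertical, i.e. θ = 90° − 48° = 42° to the horizontal. Measuring y along the incline from the free-surface line, vertical depth h = y·sinθ with sinθ = 0.669131.
The centroid is at the centre, 1 m below the top of the plate, so y_c = 4.7 + 1 = 5.7 m and h_c = 5.7 × 0.669131 = 3.81405 m.
A = π(1)² = 3.14159 m².
Resultant F = γ·h_c·A = 7.74009 × 3.81405 × 3.14159 = 92.7432 kN.

F ≈ 92.7 kN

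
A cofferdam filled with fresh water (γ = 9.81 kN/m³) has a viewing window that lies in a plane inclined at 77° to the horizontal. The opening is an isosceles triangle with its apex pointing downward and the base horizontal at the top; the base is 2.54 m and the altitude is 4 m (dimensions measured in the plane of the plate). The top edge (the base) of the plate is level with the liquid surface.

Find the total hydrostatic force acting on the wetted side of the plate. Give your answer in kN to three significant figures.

F ≈ 64.7 kN

γ = 9.81 kN/m³.
Let θ = 77° be the plate's angle to the horizontal; measure y along the incline from where the plane meets the free surface. Vertical depth h = y·sinθ with sinθ = 0.974370.
With the apex down, the centroid sits h/3 = 4/3 = 1.33333 m below the base (the top edge), so y_c = 1.33333 m and h_c = 1.33333 × 0.974370 = 1.29916 m.
A = ½ × 2.54 × 4 = 5.08 m².
Resultant F = γ·h_c·A = 9.81 × 1.29916 × 5.08 = 64.7434 kN.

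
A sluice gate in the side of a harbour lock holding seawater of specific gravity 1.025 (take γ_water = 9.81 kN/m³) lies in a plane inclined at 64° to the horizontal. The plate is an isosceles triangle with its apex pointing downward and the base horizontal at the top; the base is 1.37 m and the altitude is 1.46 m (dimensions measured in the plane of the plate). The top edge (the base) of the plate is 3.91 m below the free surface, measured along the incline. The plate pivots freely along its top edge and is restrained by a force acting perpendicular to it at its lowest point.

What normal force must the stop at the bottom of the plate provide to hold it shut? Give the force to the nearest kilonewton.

P ≈ 14 kN

γ = 1.025 × 9.81 = 10.05525 kN/m³.
Let θ = 64° be the plate's angle to the horizontal; measure y along the incline from where the plane meets the free surface. Vertical depth h = y·sinθ with sinθ = 0.898794.
With the apex down, the centroid sits h/3 = 1.46/3 = 0.486667 m below the base (the top edge), so y_c = 3.91 + 0.486667 = 4.39667 m and h_c = 4.39667 × 0.898794 = 3.9517 m.
A = ½ × 1.37 × 1.46 = 1.0001 m².
Resultant F = γ·h_c·A = 10.05525 × 3.9517 × 1.0001 = 39.7393 kN.
I_c = b·h³/36 = 1.37 × 1.46³/36 = 0.118434 m⁴.
Centre of pressure: y_p = y_c + I_c/(y_c·A) = 4.39667 + 0.118434/(4.39667 × 1.0001) = 4.39667 + 0.0269345 = 4.4236 m along the plane.
The resultant acts 0.486667 + 0.0269345 = 0.513602 m (along the plate) below the hinge at the top edge, so the moment about the hinge is M = F × 0.513602 = 39.7393 × 0.513602 = 20.4102 kN·m.
A normal force at the bottom, 1.46 m from the hinge, must supply this moment: P = 20.4102/1.46 = 13.9796 kN.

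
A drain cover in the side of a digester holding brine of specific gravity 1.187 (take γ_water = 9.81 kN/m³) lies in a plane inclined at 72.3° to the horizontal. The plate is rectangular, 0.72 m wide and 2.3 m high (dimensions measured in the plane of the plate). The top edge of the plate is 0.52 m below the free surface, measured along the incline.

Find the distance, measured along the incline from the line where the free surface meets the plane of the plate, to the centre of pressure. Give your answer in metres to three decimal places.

y_p = 1.934 m

γ = 1.187 × 9.81 = 11.64447 kN/m³.
Let θ = 72.3° be the plate's angle to the horizontal; measure y along the incline from where the plane meets the free surface. Vertical depth h = y·sinθ with sinθ = 0.952661.
The centroid lies 2.3/2 = 1.15 m below the top edge, so y_c = 0.52 + 1.15 = 1.67 m and h_c = 1.67 × 0.952661 = 1.59094 m.
A = 0.72 × 2.3 = 1.656 m².
Resultant F = γ·h_c·A = 11.64447 × 1.59094 × 1.656 = 30.6785 kN.
I_c = b·h³/12 = 0.72 × 2.3³/12 = 0.73002 m⁴.
Centre of pressure: y_p = y_c + I_c/(y_c·A) = 1.67 + 0.73002/(1.67 × 1.656) = 1.67 + 0.263972 = 1.93397 m along the plane.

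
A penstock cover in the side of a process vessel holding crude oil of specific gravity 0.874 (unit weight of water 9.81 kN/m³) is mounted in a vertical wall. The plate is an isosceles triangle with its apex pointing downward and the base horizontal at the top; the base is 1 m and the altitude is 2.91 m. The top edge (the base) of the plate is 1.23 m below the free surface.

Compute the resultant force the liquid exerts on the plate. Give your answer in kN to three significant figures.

γ = 0.874 × 9.81 = 8.57394 kN/m³.
With the apex down, the centroid sits h/3 = 2.91/3 = 0.97 m below the base (the top edge), so the centroid depth is h_c = 1.23 + 0.97 = 2.2 m.
A = ½ × 1 × 2.91 = 1.455 m².
Resultant F = γ·h_c·A = 8.57394 × 2.2 × 1.455 = 27.4452 kN.

F ≈ 27.4 kN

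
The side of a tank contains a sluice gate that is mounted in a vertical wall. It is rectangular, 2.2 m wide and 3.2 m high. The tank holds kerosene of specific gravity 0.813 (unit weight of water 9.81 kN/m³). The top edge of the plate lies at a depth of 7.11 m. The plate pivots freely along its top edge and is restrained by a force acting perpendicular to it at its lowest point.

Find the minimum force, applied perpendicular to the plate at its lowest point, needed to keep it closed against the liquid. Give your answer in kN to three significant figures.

P ≈ 259 kN

γ = 0.813 × 9.81 = 7.97553 kN/m³.
The centroid lies 3.2/2 = 1.6 m below the top edge, so the centroid depth is h_c = 7.11 + 1.6 = 8.71 m.
A = 2.2 × 3.2 = 7.04 m².
Resultant F = γ·h_c·A = 7.97553 × 8.71 × 7.04 = 489.047 kN.
I_c = b·h³/12 = 2.2 × 3.2³/12 = 6.00747 m⁴.
Centre of pressure: y_p = y_c + I_c/(y_c·A) = 8.71 + 6.00747/(8.71 × 7.04) = 8.71 + 0.0979717 = 8.80797 m along the plane.
The resultant acts 1.6 + 0.0979717 = 1.69797 m (along the plate) below the hinge at the top edge, so the moment about the hinge is M = F × 1.69797 = 489.047 × 1.69797 = 830.387 kN·m.
A normal force at the bottom, 3.2 m from the hinge, must supply this moment: P = 830.387/3.2 = 259.496 kN.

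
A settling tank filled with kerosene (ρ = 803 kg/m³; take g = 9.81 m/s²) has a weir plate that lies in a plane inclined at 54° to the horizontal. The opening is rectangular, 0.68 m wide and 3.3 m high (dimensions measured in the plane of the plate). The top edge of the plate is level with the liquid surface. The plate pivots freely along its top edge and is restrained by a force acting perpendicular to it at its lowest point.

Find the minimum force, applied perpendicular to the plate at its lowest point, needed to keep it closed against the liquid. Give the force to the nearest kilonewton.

γ = ρg = 803 × 9.81 / 1000 = 7.87743 kN/m³.
Let θ = 54° be the plate's angle to the horizontal; measure y along the incline from where the plane meets the free surface. Vertical depth h = y·sinθ with sinθ = 0.809017.
The centroid lies 3.3/2 = 1.65 m below the top edge, so y_c = 1.65 m and h_c = 1.65 × 0.809017 = 1.33488 m.
A = 0.68 × 3.3 = 2.244 m².
Resultant F = γ·h_c·A = 7.87743 × 1.33488 × 2.244 = 23.5966 kN.
I_c = b·h³/12 = 0.68 × 3.3³/12 = 2.03643 m⁴.
Centre of pressure: y_p = y_c + I_c/(y_c·A) = 1.65 + 2.03643/(1.65 × 2.244) = 1.65 + 0.55 = 2.2 m along the plane.
The resultant acts 1.65 + 0.55 = 2.2 m (along the plate) below the hinge at the top edge, so the moment about the hinge is M = F × 2.2 = 23.5966 × 2.2 = 51.9125 kN·m.
A normal force at the bottom, 3.3 m from the hinge, must supply this moment: P = 51.9125/3.3 = 15.7311 kN.

P ≈ 16 kN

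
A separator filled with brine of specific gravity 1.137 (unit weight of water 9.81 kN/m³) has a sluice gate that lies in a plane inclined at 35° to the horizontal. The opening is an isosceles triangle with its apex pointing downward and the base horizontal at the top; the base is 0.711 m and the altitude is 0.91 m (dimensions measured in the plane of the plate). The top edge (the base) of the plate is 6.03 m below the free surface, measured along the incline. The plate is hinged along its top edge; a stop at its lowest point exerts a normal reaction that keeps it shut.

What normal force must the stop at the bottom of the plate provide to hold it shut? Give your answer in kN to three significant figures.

γ = 1.137 × 9.81 = 11.15397 kN/m³.
Let θ = 35° be the plate's angle to the horizontal; measure y along the incline from where the plane meets the free surface. Vertical depth h = y·sinθ with sinθ = 0.573576.
With the apex down, the centroid sits h/3 = 0.91/3 = 0.303333 m below the base (the top edge), so y_c = 6.03 + 0.303333 = 6.33333 m and h_c = 6.33333 × 0.573576 = 3.63265 m.
A = ½ × 0.711 × 0.91 = 0.323505 m².
Resultant F = γ·h_c·A = 11.15397 × 3.63265 × 0.323505 = 13.1079 kN.
I_c = b·h³/36 = 0.711 × 0.91³/36 = 0.014883 m⁴.
Centre of pressure: y_p = y_c + I_c/(y_c·A) = 6.33333 + 0.014883/(6.33333 × 0.323505) = 6.33333 + 0.00726403 = 6.34059 m along the plane.
The resultant acts 0.303333 + 0.00726403 = 0.310597 m (along the plate) below the hinge at the top edge, so the moment about the hinge is M = F × 0.310597 = 13.1079 × 0.310597 = 4.07127 kN·m.
A normal force at the bottom, 0.91 m from the hinge, must supply this moment: P = 4.07127/0.91 = 4.47392 kN.

P ≈ 4.47 kN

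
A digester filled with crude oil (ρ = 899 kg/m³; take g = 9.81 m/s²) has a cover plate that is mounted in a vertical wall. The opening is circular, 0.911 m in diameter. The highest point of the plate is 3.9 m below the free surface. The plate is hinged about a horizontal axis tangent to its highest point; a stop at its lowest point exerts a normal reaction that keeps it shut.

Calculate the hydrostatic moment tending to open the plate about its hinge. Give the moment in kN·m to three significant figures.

M ≈ 11.7 kN·m

γ = ρg = 899 × 9.81 / 1000 = 8.81919 kN/m³.
The centroid is at the centre, 0.4555 m below the top of the plate, so the centroid depth is h_c = 3.9 + 0.4555 = 4.3555 m.
A = π(0.4555)² = 0.651818 m².
Resultant F = γ·h_c·A = 8.81919 × 4.3555 × 0.651818 = 25.0376 kN.
I_c = πr⁴/4 = π × 0.4555⁴/4 = 0.0338099 m⁴.
Centre of pressure: y_p = y_c + I_c/(y_c·A) = 4.3555 + 0.0338099/(4.3555 × 0.651818) = 4.3555 + 0.0119091 = 4.36741 m along the plane.
The resultant acts 0.4555 + 0.0119091 = 0.467409 m (along the plate) below the hinge at the top edge, so the moment about the hinge is M = F × 0.467409 = 25.0376 × 0.467409 = 11.7028 kN·m.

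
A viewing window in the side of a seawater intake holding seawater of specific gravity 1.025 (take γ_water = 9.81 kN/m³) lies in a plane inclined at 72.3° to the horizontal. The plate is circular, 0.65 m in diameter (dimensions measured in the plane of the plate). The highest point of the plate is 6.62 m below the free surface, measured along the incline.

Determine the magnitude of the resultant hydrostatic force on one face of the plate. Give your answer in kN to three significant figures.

F ≈ 22.1 kN

γ = 1.025 × 9.81 = 10.05525 kN/m³.
Let θ = 72.3° be the plate's angle to the horizontal; measure y along the incline from where the plane meets the free surface. Vertical depth h = y·sinθ with sinθ = 0.952661.
The centroid is at the centre, 0.325 m below the top of the plate, so y_c = 6.62 + 0.325 = 6.945 m and h_c = 6.945 × 0.952661 = 6.61623 m.
A = π(0.325)² = 0.331831 m².
Resultant F = γ·h_c·A = 10.05525 × 6.61623 × 0.331831 = 22.076 kN.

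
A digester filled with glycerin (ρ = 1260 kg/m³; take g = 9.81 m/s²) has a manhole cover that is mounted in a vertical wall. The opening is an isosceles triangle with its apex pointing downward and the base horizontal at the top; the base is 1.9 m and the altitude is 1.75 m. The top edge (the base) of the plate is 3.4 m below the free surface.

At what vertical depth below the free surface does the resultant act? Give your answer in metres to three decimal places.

γ = ρg = 1260 × 9.81 / 1000 = 12.3606 kN/m³.
With the apex down, the centroid sits h/3 = 1.75/3 = 0.583333 m below the base (the top edge), so the centroid depth is h_c = 3.4 + 0.583333 = 3.98333 m.
A = ½ × 1.9 × 1.75 = 1.6625 m².
Resultant F = γ·h_c·A = 12.3606 × 3.98333 × 1.6625 = 81.8554 kN.
I_c = b·h³/36 = 1.9 × 1.75³/36 = 0.282856 m⁴.
Centre of pressure: y_p = y_c + I_c/(y_c·A) = 3.98333 + 0.282856/(3.98333 × 1.6625) = 3.98333 + 0.0427127 = 4.02604 m along the plane.

h_p = 4.026 m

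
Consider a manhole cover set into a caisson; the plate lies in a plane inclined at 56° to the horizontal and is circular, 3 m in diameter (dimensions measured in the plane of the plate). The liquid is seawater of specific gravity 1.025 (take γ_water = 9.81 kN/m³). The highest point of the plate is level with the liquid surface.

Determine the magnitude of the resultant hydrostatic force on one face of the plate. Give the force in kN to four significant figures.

F ≈ 88.39 kN

γ = 1.025 × 9.81 = 10.05525 kN/m³.
Let θ = 56° be the plate's angle to the horizontal; measure y along the incline from where the plane meets the free surface. Vertical depth h = y·sinθ with sinθ = 0.829038.
The centroid is at the centre, 1.5 m below the top of the plate, so y_c = 1.5 m and h_c = 1.5 × 0.829038 = 1.24356 m.
A = π(1.5)² = 7.06858 m².
Resultant F = γ·h_c·A = 10.05525 × 1.24356 × 7.06858 = 88.3877 kN.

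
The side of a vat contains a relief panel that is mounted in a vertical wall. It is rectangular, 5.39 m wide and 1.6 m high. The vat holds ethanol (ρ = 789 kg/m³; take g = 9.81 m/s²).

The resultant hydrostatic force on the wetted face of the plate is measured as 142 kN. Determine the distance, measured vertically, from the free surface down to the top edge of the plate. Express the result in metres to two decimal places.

d_top ≈ 1.33 m

γ = ρg = 789 × 9.81 / 1000 = 7.74009 kN/m³.
A = 5.39 × 1.6 = 8.624 m².
From F = γ·h_c·A, the centroid depth is h_c = 142/(7.74009 × 8.624) = 2.12732 m.
The centroid lies 1.6/2 = 0.8 m below the top edge, so the top edge sits at h_top = 2.12732 − 0.8 = 1.32732 m below the surface.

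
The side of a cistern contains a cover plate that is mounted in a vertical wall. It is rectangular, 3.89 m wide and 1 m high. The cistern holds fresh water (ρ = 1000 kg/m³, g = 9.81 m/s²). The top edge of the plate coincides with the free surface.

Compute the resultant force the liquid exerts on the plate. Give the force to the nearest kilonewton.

γ = ρg = 1000 × 9.81 = 9810 N/m³ = 9.81 kN/m³.
The centroid lies 1/2 = 0.5 m below the top edge, so the centroid depth is h_c = 0.5 m.
A = 3.89 × 1 = 3.89 m².
Resultant F = γ·h_c·A = 9.81 × 0.5 × 3.89 = 19.0805 kN.

F ≈ 19 kN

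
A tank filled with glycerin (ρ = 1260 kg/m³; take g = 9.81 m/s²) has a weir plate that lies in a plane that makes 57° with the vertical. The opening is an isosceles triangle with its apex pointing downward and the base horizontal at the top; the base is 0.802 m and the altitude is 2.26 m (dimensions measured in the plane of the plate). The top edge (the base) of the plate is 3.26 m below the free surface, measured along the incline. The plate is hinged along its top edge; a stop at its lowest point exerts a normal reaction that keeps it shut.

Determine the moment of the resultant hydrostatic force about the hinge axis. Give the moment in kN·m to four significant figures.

M ≈ 20.18 kN·m

γ = ρg = 1260 × 9.81 / 1000 = 12.3606 kN/m³.
The plate makes 57° with the vertical, i.e. θ = 90° − 57° = 33° to the horizontal. Measuring y along the incline from the free-surface line, vertical depth h = y·sinθ with sinθ = 0.544639.
With the apex down, the centroid sits h/3 = 2.26/3 = 0.753333 m below the base (the top edge), so y_c = 3.26 + 0.753333 = 4.01333 m and h_c = 4.01333 × 0.544639 = 2.18582 m.
A = ½ × 0.802 × 2.26 = 0.90626 m².
Resultant F = γ·h_c·A = 12.3606 × 2.18582 × 0.90626 = 24.4854 kN.
I_c = b·h³/36 = 0.802 × 2.26³/36 = 0.257156 m⁴.
Centre of pressure: y_p = y_c + I_c/(y_c·A) = 4.01333 + 0.257156/(4.01333 × 0.90626) = 4.01333 + 0.0707032 = 4.08403 m along the plane.
The resultant acts 0.753333 + 0.0707032 = 0.824036 m (along the plate) below the hinge at the top edge, so the moment about the hinge is M = F × 0.824036 = 24.4854 × 0.824036 = 20.1769 kN·m.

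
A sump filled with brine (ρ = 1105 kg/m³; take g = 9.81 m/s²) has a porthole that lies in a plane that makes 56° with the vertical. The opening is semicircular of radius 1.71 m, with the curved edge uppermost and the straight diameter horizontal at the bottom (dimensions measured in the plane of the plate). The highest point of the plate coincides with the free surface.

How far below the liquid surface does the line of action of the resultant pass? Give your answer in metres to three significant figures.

γ = ρg = 1105 × 9.81 / 1000 = 10.84005 kN/m³.
The plate makes 56° with the vertical, i.e. θ = 90° − 56° = 34° to the horizontal. Measuring y along the incline from the free-surface line, vertical depth h = y·sinθ with sinθ = 0.559193.
The centroid lies 4r/(3π) = 0.725747 m above the diameter, so r − 4r/(3π) = 1.71 − 0.725747 = 0.984253 m below the topmost point, so y_c = 0.984253 m and h_c = 0.984253 × 0.559193 = 0.550387 m.
A = πr²/2 = π × 1.71²/2 = 4.59317 m².
Resultant F = γ·h_c·A = 10.84005 × 0.550387 × 4.59317 = 27.4039 kN.
I_c = (π/8 − 8/(9π))·r⁴ = 0.109757 × 1.71⁴ = 0.938462 m⁴.
Centre of pressure: y_p = y_c + I_c/(y_c·A) = 0.984253 + 0.938462/(0.984253 × 4.59317) = 0.984253 + 0.207586 = 1.19184 m along the plane.
Vertically, h_p = y_p·sinθ = 1.19184 × 0.559193 = 0.666469 m.

h_p = 0.666 m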